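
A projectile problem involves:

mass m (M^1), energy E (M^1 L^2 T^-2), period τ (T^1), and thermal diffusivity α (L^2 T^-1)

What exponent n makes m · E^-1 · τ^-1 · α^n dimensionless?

Balance the L exponent: (2)·n from α, plus (0) − (2) − (0) = -2 from the rest, must sum to zero.
2n − 2 = 0, so n = 1.

1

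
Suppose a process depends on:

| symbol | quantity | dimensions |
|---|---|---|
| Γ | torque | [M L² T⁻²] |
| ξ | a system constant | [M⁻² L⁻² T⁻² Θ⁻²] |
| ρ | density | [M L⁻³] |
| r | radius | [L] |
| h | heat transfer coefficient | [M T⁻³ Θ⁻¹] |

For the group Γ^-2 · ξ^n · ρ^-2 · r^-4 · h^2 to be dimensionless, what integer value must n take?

Balance the M exponent: (-2)·n from ξ, plus −2·(1) − 2·(1) − 4·(0) + 2·(1) = -2 from the rest, must sum to zero.
-2n − 2 = 0, so n = -1.

-1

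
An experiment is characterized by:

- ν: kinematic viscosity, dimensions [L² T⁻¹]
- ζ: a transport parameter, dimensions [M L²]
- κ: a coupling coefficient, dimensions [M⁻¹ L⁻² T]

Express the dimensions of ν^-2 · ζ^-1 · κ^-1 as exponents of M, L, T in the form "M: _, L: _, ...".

Collect each base-dimension exponent across the product:
  M: −2·(0) − (1) − (-1) = 0
  L: −2·(2) − (2) − (-2) = -4
  T: −2·(-1) − (0) − (1) = 1
So the dimensions are [L⁻⁴ T].

M: 0, L: -4, T: 1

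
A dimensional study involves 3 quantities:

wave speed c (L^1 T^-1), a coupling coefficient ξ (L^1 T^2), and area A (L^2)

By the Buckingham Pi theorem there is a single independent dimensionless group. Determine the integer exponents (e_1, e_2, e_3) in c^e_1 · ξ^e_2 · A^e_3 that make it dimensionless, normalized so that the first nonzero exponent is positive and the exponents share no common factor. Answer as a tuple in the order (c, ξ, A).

(4, 2, -3)

L: e_1·(1) + e_2·(1) + e_3·(2) = 0
T: e_1·(-1) + e_2·(2) + e_3·(0) = 0
Solving this homogeneous linear system for the smallest-integer solution (first nonzero entry positive) gives (4, 2, -3).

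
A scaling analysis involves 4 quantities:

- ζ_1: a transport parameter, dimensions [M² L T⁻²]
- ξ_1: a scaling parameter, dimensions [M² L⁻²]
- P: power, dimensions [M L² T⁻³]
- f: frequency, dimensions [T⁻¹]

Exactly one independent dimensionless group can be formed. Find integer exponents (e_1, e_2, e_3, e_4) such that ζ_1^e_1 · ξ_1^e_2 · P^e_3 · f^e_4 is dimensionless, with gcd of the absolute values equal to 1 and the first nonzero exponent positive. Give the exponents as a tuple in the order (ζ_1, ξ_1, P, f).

M: e_1·(2) + e_2·(2) + e_3·(1) + e_4·(0) = 0
L: e_1·(1) + e_2·(-2) + e_3·(2) + e_4·(0) = 0
T: e_1·(-2) + e_2·(0) + e_3·(-3) + e_4·(-1) = 0
Solving this homogeneous linear system for the smallest-integer solution (first nonzero entry positive) gives (2, -1, -2, 2).

(2, -1, -2, 2)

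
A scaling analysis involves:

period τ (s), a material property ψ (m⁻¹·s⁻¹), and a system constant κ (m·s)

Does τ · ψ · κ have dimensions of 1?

no

Sum the exponent of each base dimension across the product:
  L: [τ]_L + [ψ]_L + [κ]_L = (0) + (-1) + (1) = 0
  T: [τ]_T + [ψ]_T + [κ]_T = (1) + (-1) + (1) = 1
Net dimensions [T] ≠ [1] — not dimensionless.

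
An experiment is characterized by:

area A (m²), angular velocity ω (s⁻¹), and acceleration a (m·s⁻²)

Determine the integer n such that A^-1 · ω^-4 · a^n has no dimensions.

Balance the L exponent: (1)·n from a, plus −(2) − 4·(0) = -2 from the rest, must sum to zero.
n − 2 = 0, so n = 2.

2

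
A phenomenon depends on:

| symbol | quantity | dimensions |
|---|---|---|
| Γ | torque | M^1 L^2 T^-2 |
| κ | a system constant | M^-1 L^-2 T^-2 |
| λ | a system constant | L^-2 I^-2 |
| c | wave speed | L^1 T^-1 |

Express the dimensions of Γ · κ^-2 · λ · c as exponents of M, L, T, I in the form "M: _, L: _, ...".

Collect each base-dimension exponent across the product:
  M: (1) − 2·(-1) + (0) + (0) = 3
  L: (2) − 2·(-2) + (-2) + (1) = 5
  T: (-2) − 2·(-2) + (0) + (-1) = 1
  I: (0) − 2·(0) + (-2) + (0) = -2
So the dimensions are [M³ L⁵ T I⁻²].

M: 3, L: 5, T: 1, I: -2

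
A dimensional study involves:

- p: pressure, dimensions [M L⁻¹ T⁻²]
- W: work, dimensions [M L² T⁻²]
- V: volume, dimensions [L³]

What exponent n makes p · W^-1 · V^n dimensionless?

1

Balance the L exponent: (3)·n from V, plus (-1) − (2) = -3 from the rest, must sum to zero.
3n − 3 = 0, so n = 1.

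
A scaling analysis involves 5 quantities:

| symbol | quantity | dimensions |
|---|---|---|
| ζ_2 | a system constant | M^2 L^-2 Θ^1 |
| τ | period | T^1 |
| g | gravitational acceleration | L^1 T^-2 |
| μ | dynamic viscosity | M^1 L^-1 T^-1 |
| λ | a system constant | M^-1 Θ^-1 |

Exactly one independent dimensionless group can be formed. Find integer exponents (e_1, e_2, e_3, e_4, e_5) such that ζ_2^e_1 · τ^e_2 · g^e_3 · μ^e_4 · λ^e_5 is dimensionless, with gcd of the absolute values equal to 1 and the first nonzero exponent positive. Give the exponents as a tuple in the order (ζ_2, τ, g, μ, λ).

M: e_1·(2) + e_2·(0) + e_3·(0) + e_4·(1) + e_5·(-1) = 0
L: e_1·(-2) + e_2·(0) + e_3·(1) + e_4·(-1) + e_5·(0) = 0
T: e_1·(0) + e_2·(1) + e_3·(-2) + e_4·(-1) + e_5·(0) = 0
Θ: e_1·(1) + e_2·(0) + e_3·(0) + e_4·(0) + e_5·(-1) = 0
Solving this homogeneous linear system for the smallest-integer solution (first nonzero entry positive) gives (1, 1, 1, -1, 1).

(1, 1, 1, -1, 1)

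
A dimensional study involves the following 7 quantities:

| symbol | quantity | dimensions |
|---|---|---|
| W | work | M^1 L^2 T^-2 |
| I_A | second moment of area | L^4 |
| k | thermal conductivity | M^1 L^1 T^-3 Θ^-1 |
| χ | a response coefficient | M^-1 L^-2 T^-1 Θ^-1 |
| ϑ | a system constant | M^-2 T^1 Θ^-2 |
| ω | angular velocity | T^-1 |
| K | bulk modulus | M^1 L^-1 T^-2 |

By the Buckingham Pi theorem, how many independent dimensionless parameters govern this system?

3

There are 7 variables and 4 base dimensions (M, L, T, Θ).
The dimension matrix has rank 4.
Independent dimensionless groups: 7 − 4 = 3.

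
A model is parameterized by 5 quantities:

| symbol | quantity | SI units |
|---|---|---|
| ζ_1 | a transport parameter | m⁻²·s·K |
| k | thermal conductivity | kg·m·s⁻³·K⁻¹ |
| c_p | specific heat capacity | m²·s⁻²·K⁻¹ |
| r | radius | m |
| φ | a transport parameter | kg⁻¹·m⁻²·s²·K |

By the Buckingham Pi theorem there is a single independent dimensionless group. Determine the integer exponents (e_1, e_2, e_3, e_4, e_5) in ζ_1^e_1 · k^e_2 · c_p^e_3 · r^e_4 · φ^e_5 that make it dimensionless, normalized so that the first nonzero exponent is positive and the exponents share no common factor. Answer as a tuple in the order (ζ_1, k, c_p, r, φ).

M: e_1·(0) + e_2·(1) + e_3·(0) + e_4·(0) + e_5·(-1) = 0
L: e_1·(-2) + e_2·(1) + e_3·(2) + e_4·(1) + e_5·(-2) = 0
T: e_1·(1) + e_2·(-3) + e_3·(-2) + e_4·(0) + e_5·(2) = 0
Θ: e_1·(1) + e_2·(-1) + e_3·(-1) + e_4·(0) + e_5·(1) = 0
Solving this homogeneous linear system for the smallest-integer solution (first nonzero entry positive) gives (1, -1, 1, -1, -1).

(1, -1, 1, -1, -1)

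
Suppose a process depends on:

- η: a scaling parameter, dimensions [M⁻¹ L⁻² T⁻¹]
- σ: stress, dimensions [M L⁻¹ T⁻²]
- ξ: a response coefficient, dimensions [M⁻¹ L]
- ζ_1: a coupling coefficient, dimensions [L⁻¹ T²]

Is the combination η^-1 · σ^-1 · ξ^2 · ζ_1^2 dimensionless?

Sum the exponent of each base dimension across the product:
  M: −[η]_M − [σ]_M + 2·[ξ]_M + 2·[ζ_1]_M = −(-1) − (1) + 2·(-1) + 2·(0) = -2
  L: −[η]_L − [σ]_L + 2·[ξ]_L + 2·[ζ_1]_L = −(-2) − (-1) + 2·(1) + 2·(-1) = 3
  T: −[η]_T − [σ]_T + 2·[ξ]_T + 2·[ζ_1]_T = −(-1) − (-2) + 2·(0) + 2·(2) = 7
Net dimensions [M⁻² L³ T⁷] ≠ [1] — not dimensionless.

no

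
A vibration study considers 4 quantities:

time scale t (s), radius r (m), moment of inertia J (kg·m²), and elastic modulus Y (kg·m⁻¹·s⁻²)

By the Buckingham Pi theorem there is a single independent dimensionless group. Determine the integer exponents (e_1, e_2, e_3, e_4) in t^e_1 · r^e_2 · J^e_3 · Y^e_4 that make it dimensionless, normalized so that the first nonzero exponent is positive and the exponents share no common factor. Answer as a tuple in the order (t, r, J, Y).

M: e_1·(0) + e_2·(0) + e_3·(1) + e_4·(1) = 0
L: e_1·(0) + e_2·(1) + e_3·(2) + e_4·(-1) = 0
T: e_1·(1) + e_2·(0) + e_3·(0) + e_4·(-2) = 0
Solving this homogeneous linear system for the smallest-integer solution (first nonzero entry positive) gives (2, 3, -1, 1).

(2, 3, -1, 1)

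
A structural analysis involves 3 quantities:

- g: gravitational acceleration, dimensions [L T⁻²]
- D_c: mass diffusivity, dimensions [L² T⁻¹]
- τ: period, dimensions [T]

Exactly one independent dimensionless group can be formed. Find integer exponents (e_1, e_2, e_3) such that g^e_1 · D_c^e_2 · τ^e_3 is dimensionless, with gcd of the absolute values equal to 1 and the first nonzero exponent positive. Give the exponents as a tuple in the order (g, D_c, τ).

L: e_1·(1) + e_2·(2) + e_3·(0) = 0
T: e_1·(-2) + e_2·(-1) + e_3·(1) = 0
Solving this homogeneous linear system for the smallest-integer solution (first nonzero entry positive) gives (2, -1, 3).

(2, -1, 3)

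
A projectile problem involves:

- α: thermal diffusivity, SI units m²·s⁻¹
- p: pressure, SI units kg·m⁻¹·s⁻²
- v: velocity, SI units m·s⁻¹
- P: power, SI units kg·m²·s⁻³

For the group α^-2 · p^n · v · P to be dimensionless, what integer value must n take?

-1

Balance the M exponent: (1)·n from p, plus −2·(0) + (0) + (1) = 1 from the rest, must sum to zero.
n + 1 = 0, so n = -1.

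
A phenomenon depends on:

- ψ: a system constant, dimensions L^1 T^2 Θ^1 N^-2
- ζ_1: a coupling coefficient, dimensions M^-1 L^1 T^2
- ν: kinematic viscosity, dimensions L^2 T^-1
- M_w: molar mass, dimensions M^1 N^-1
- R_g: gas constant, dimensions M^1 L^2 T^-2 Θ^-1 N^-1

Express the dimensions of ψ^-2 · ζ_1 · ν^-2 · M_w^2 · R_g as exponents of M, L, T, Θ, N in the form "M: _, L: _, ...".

Collect each base-dimension exponent across the product:
  M: −2·(0) + (-1) − 2·(0) + 2·(1) + (1) = 2
  L: −2·(1) + (1) − 2·(2) + 2·(0) + (2) = -3
  T: −2·(2) + (2) − 2·(-1) + 2·(0) + (-2) = -2
  Θ: −2·(1) + (0) − 2·(0) + 2·(0) + (-1) = -3
  N: −2·(-2) + (0) − 2·(0) + 2·(-1) + (-1) = 1
So the dimensions are [M² L⁻³ T⁻² Θ⁻³ N].

M: 2, L: -3, T: -2, Θ: -3, N: 1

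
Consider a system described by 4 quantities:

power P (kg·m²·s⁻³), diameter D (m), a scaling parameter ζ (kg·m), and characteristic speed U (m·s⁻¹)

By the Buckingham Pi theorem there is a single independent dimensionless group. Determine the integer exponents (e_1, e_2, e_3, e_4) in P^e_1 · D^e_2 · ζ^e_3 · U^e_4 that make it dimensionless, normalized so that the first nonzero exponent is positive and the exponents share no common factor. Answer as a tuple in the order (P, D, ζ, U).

M: e_1·(1) + e_2·(0) + e_3·(1) + e_4·(0) = 0
L: e_1·(2) + e_2·(1) + e_3·(1) + e_4·(1) = 0
T: e_1·(-3) + e_2·(0) + e_3·(0) + e_4·(-1) = 0
Solving this homogeneous linear system for the smallest-integer solution (first nonzero entry positive) gives (1, 2, -1, -3).

(1, 2, -1, -3)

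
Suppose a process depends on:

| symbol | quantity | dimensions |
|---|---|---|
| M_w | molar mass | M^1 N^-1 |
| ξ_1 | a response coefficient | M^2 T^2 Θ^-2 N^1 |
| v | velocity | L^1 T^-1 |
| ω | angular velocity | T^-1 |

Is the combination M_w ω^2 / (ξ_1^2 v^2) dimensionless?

Sum the exponent of each base dimension across the product:
  M: [M_w]_M − 2·[ξ_1]_M − 2·[v]_M + 2·[ω]_M = (1) − 2·(2) − 2·(0) + 2·(0) = -3
  L: [M_w]_L − 2·[ξ_1]_L − 2·[v]_L + 2·[ω]_L = (0) − 2·(0) − 2·(1) + 2·(0) = -2
  T: [M_w]_T − 2·[ξ_1]_T − 2·[v]_T + 2·[ω]_T = (0) − 2·(2) − 2·(-1) + 2·(-1) = -4
  Θ: [M_w]_Θ − 2·[ξ_1]_Θ − 2·[v]_Θ + 2·[ω]_Θ = (0) − 2·(-2) − 2·(0) + 2·(0) = 4
  N: [M_w]_N − 2·[ξ_1]_N − 2·[v]_N + 2·[ω]_N = (-1) − 2·(1) − 2·(0) + 2·(0) = -3
Net dimensions [M⁻³ L⁻² T⁻⁴ Θ⁴ N⁻³] ≠ [1] — not dimensionless.

no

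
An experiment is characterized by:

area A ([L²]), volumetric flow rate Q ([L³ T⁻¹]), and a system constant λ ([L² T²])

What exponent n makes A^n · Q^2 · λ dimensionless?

-4

Balance the L exponent: (2)·n from A, plus 2·(3) + (2) = 8 from the rest, must sum to zero.
2n + 8 = 0, so n = -4.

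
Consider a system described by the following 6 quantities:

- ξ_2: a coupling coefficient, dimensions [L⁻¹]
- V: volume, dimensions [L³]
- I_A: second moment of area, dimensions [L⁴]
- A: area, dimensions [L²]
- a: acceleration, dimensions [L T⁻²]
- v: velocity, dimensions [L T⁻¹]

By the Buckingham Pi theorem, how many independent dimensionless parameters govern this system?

There are 6 variables and 2 base dimensions (L, T).
The dimension matrix has rank 2.
Independent dimensionless groups: 6 − 2 = 4.

4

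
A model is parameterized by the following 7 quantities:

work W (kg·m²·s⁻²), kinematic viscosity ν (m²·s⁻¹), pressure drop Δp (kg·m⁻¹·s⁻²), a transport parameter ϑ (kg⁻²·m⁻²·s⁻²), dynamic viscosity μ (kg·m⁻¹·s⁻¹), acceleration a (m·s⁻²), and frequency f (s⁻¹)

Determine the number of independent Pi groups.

4

There are 7 variables and 3 base dimensions (M, L, T).
The dimension matrix has rank 3.
Independent dimensionless groups: 7 − 3 = 4.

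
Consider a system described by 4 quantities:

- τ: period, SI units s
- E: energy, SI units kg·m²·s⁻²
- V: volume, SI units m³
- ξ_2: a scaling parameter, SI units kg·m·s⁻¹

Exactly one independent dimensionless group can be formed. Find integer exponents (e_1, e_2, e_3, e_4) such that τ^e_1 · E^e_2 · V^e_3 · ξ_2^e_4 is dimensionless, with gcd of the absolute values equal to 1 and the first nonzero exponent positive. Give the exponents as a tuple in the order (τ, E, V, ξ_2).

(3, 3, -1, -3)

M: e_1·(0) + e_2·(1) + e_3·(0) + e_4·(1) = 0
L: e_1·(0) + e_2·(2) + e_3·(3) + e_4·(1) = 0
T: e_1·(1) + e_2·(-2) + e_3·(0) + e_4·(-1) = 0
Solving this homogeneous linear system for the smallest-integer solution (first nonzero entry positive) gives (3, 3, -1, -3).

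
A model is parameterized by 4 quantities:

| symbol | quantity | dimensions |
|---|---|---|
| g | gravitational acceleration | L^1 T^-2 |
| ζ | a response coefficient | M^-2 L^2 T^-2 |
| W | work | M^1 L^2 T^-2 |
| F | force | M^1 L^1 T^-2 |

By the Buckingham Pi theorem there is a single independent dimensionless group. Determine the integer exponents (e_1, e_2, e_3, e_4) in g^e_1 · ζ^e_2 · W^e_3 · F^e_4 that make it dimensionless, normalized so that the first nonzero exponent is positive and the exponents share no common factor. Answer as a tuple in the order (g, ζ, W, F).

(3, -1, 1, -3)

M: e_1·(0) + e_2·(-2) + e_3·(1) + e_4·(1) = 0
L: e_1·(1) + e_2·(2) + e_3·(2) + e_4·(1) = 0
T: e_1·(-2) + e_2·(-2) + e_3·(-2) + e_4·(-2) = 0
Solving this homogeneous linear system for the smallest-integer solution (first nonzero entry positive) gives (3, -1, 1, -3).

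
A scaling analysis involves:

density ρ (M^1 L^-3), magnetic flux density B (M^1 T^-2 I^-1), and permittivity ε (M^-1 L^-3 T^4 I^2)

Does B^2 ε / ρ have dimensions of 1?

yes

Sum the exponent of each base dimension across the product:
  M: −[ρ]_M + 2·[B]_M + [ε]_M = −(1) + 2·(1) + (-1) = 0
  L: −[ρ]_L + 2·[B]_L + [ε]_L = −(-3) + 2·(0) + (-3) = 0
  T: −[ρ]_T + 2·[B]_T + [ε]_T = −(0) + 2·(-2) + (4) = 0
  I: −[ρ]_I + 2·[B]_I + [ε]_I = −(0) + 2·(-1) + (2) = 0
All base exponents vanish — dimensionless.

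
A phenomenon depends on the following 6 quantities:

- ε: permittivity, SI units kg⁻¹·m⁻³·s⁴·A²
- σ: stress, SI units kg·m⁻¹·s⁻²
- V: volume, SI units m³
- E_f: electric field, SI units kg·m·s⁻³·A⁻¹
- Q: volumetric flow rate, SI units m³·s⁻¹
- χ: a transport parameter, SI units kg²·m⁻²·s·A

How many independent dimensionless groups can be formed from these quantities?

There are 6 variables and 4 base dimensions (M, L, T, I).
The dimension matrix has rank 4.
Independent dimensionless groups: 6 − 4 = 2.

2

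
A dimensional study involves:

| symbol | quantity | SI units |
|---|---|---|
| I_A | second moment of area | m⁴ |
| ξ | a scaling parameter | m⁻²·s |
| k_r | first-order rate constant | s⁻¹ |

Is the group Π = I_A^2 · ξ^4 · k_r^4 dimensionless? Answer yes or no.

yes

Sum the exponent of each base dimension across the product:
  M: 2·[I_A]_M + 4·[ξ]_M + 4·[k_r]_M = 2·(0) + 4·(0) + 4·(0) = 0
  L: 2·[I_A]_L + 4·[ξ]_L + 4·[k_r]_L = 2·(4) + 4·(-2) + 4·(0) = 0
  T: 2·[I_A]_T + 4·[ξ]_T + 4·[k_r]_T = 2·(0) + 4·(1) + 4·(-1) = 0
All base exponents vanish — dimensionless.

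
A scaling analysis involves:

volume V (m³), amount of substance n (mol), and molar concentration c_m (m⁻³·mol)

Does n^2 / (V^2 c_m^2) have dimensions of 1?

yes

Sum the exponent of each base dimension across the product:
  M: −2·[V]_M + 2·[n]_M − 2·[c_m]_M = −2·(0) + 2·(0) − 2·(0) = 0
  L: −2·[V]_L + 2·[n]_L − 2·[c_m]_L = −2·(3) + 2·(0) − 2·(-3) = 0
  T: −2·[V]_T + 2·[n]_T − 2·[c_m]_T = −2·(0) + 2·(0) − 2·(0) = 0
  Θ: −2·[V]_Θ + 2·[n]_Θ − 2·[c_m]_Θ = −2·(0) + 2·(0) − 2·(0) = 0
  N: −2·[V]_N + 2·[n]_N − 2·[c_m]_N = −2·(0) + 2·(1) − 2·(1) = 0
All base exponents vanish — dimensionless.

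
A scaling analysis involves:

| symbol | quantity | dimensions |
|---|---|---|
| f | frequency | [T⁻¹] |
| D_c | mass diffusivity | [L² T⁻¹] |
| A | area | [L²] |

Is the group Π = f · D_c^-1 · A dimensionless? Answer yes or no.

yes

Sum the exponent of each base dimension across the product:
  M: [f]_M − [D_c]_M + [A]_M = (0) − (0) + (0) = 0
  L: [f]_L − [D_c]_L + [A]_L = (0) − (2) + (2) = 0
  T: [f]_T − [D_c]_T + [A]_T = (-1) − (-1) + (0) = 0
  Θ: [f]_Θ − [D_c]_Θ + [A]_Θ = (0) − (0) + (0) = 0
All base exponents vanish — dimensionless.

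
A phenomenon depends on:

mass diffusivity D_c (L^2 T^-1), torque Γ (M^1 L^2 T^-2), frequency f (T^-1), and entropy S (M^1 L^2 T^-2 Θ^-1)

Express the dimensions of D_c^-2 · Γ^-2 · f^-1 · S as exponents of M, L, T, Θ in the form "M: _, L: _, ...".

Collect each base-dimension exponent across the product:
  M: −2·(0) − 2·(1) − (0) + (1) = -1
  L: −2·(2) − 2·(2) − (0) + (2) = -6
  T: −2·(-1) − 2·(-2) − (-1) + (-2) = 5
  Θ: −2·(0) − 2·(0) − (0) + (-1) = -1
So the dimensions are [M⁻¹ L⁻⁶ T⁵ Θ⁻¹].

M: -1, L: -6, T: 5, Θ: -1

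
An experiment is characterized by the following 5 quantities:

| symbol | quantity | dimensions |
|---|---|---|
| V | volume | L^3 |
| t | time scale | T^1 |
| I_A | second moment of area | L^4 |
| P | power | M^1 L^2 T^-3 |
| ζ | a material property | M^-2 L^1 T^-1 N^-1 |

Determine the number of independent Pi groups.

1

There are 5 variables and 4 base dimensions (M, L, T, N).
The dimension matrix has rank 4.
Independent dimensionless groups: 5 − 4 = 1.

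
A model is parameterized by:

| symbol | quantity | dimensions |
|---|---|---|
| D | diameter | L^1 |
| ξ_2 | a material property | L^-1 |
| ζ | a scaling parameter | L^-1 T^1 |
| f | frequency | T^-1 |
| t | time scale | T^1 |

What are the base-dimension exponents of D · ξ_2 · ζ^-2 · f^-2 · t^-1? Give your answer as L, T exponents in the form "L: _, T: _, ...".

Collect each base-dimension exponent across the product:
  L: (1) + (-1) − 2·(-1) − 2·(0) − (0) = 2
  T: (0) + (0) − 2·(1) − 2·(-1) − (1) = -1
So the dimensions are [L² T⁻¹].

L: 2, T: -1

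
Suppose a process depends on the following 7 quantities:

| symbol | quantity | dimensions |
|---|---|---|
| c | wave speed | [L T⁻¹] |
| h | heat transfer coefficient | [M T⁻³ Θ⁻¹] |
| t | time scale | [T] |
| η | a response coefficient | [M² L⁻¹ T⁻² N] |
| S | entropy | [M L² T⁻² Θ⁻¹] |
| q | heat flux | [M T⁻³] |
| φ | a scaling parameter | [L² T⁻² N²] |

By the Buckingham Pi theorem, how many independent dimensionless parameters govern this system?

2

There are 7 variables and 5 base dimensions (M, L, T, Θ, N).
The dimension matrix has rank 5.
Independent dimensionless groups: 7 − 5 = 2.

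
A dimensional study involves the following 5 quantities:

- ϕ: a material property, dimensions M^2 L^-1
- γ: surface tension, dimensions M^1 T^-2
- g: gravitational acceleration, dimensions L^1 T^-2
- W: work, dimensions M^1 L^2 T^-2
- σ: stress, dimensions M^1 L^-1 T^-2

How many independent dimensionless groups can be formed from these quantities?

There are 5 variables and 3 base dimensions (M, L, T).
The dimension matrix has rank 3.
Independent dimensionless groups: 5 − 3 = 2.

2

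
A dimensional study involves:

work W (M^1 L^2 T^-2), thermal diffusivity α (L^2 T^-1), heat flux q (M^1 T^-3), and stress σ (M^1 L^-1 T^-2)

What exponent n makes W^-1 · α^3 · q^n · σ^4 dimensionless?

-3

Balance the M exponent: (1)·n from q, plus −(1) + 3·(0) + 4·(1) = 3 from the rest, must sum to zero.
n + 3 = 0, so n = -3.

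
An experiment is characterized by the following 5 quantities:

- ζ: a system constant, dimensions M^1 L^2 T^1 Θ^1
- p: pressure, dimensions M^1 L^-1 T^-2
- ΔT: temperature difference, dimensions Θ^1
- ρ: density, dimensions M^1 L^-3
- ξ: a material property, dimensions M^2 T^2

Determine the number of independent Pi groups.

There are 5 variables and 4 base dimensions (M, L, T, Θ).
The dimension matrix has rank 4.
Independent dimensionless groups: 5 − 4 = 1.

1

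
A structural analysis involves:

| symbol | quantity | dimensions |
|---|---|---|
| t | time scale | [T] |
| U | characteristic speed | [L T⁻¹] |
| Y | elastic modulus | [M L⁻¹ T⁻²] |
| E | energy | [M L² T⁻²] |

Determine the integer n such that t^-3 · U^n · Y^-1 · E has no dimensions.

-3

Balance the L exponent: (1)·n from U, plus −3·(0) − (-1) + (2) = 3 from the rest, must sum to zero.
n + 3 = 0, so n = -3.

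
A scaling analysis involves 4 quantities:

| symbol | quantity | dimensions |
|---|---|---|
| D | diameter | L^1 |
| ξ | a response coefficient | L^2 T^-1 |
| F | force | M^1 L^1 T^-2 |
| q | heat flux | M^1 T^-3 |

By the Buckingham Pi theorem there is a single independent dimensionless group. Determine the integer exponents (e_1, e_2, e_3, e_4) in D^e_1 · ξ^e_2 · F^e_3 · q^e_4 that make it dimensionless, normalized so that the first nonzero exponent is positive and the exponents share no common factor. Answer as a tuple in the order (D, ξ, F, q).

M: e_1·(0) + e_2·(0) + e_3·(1) + e_4·(1) = 0
L: e_1·(1) + e_2·(2) + e_3·(1) + e_4·(0) = 0
T: e_1·(0) + e_2·(-1) + e_3·(-2) + e_4·(-3) = 0
Solving this homogeneous linear system for the smallest-integer solution (first nonzero entry positive) gives (3, -1, -1, 1).

(3, -1, -1, 1)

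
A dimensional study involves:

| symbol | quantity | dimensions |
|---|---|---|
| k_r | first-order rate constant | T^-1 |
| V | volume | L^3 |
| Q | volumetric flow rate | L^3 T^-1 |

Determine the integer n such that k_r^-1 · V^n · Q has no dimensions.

Balance the L exponent: (3)·n from V, plus −(0) + (3) = 3 from the rest, must sum to zero.
3n + 3 = 0, so n = -1.

-1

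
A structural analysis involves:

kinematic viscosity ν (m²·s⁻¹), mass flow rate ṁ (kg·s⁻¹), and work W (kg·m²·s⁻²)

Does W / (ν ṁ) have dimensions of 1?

yes

Sum the exponent of each base dimension across the product:
  M: −[ν]_M − [ṁ]_M + [W]_M = −(0) − (1) + (1) = 0
  L: −[ν]_L − [ṁ]_L + [W]_L = −(2) − (0) + (2) = 0
  T: −[ν]_T − [ṁ]_T + [W]_T = −(-1) − (-1) + (-2) = 0
All base exponents vanish — dimensionless.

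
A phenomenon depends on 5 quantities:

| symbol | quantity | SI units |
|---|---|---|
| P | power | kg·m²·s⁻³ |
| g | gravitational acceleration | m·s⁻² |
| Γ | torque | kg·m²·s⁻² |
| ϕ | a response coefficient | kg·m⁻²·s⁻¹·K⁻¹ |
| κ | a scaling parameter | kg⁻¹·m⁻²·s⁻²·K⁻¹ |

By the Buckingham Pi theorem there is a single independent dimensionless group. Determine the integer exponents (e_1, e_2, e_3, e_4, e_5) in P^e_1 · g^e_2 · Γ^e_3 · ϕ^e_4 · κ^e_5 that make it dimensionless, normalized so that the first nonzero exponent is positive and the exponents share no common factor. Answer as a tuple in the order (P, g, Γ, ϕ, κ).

(3, -4, -1, -1, 1)

M: e_1·(1) + e_2·(0) + e_3·(1) + e_4·(1) + e_5·(-1) = 0
L: e_1·(2) + e_2·(1) + e_3·(2) + e_4·(-2) + e_5·(-2) = 0
T: e_1·(-3) + e_2·(-2) + e_3·(-2) + e_4·(-1) + e_5·(-2) = 0
Θ: e_1·(0) + e_2·(0) + e_3·(0) + e_4·(-1) + e_5·(-1) = 0
Solving this homogeneous linear system for the smallest-integer solution (first nonzero entry positive) gives (3, -4, -1, -1, 1).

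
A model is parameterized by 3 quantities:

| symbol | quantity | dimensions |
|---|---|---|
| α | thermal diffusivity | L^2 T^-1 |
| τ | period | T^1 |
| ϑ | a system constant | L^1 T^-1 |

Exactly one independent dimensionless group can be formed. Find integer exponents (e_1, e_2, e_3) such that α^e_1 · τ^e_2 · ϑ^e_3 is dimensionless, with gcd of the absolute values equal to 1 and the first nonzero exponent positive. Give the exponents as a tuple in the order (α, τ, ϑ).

L: e_1·(2) + e_2·(0) + e_3·(1) = 0
T: e_1·(-1) + e_2·(1) + e_3·(-1) = 0
Solving this homogeneous linear system for the smallest-integer solution (first nonzero entry positive) gives (1, -1, -2).

(1, -1, -2)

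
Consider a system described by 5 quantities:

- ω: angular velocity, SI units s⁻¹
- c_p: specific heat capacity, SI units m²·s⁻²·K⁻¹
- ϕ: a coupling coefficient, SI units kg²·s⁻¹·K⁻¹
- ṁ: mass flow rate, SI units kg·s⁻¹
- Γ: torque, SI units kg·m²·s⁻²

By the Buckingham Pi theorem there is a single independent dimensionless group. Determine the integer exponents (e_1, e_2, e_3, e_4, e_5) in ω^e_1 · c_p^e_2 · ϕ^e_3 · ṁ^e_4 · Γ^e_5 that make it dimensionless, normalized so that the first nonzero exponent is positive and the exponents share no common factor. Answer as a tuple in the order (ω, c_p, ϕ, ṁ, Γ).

M: e_1·(0) + e_2·(0) + e_3·(2) + e_4·(1) + e_5·(1) = 0
L: e_1·(0) + e_2·(2) + e_3·(0) + e_4·(0) + e_5·(2) = 0
T: e_1·(-1) + e_2·(-2) + e_3·(-1) + e_4·(-1) + e_5·(-2) = 0
Θ: e_1·(0) + e_2·(-1) + e_3·(-1) + e_4·(0) + e_5·(0) = 0
Solving this homogeneous linear system for the smallest-integer solution (first nonzero entry positive) gives (2, -1, 1, -3, 1).

(2, -1, 1, -3, 1)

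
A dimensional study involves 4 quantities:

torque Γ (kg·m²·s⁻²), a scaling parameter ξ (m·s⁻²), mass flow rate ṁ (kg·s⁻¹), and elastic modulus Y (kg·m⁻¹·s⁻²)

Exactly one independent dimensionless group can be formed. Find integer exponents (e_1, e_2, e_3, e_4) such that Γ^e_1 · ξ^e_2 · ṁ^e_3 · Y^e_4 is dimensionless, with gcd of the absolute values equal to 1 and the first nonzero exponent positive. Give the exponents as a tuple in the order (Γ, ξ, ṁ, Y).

M: e_1·(1) + e_2·(0) + e_3·(1) + e_4·(1) = 0
L: e_1·(2) + e_2·(1) + e_3·(0) + e_4·(-1) = 0
T: e_1·(-2) + e_2·(-2) + e_3·(-1) + e_4·(-2) = 0
Solving this homogeneous linear system for the smallest-integer solution (first nonzero entry positive) gives (1, -1, -2, 1).

(1, -1, -2, 1)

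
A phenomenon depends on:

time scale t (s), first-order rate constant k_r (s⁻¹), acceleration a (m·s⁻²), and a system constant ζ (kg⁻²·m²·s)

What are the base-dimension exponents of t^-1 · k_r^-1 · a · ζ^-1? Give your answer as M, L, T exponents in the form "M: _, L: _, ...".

Collect each base-dimension exponent across the product:
  M: −(0) − (0) + (0) − (-2) = 2
  L: −(0) − (0) + (1) − (2) = -1
  T: −(1) − (-1) + (-2) − (1) = -3
So the dimensions are [M² L⁻¹ T⁻³].

M: 2, L: -1, T: -3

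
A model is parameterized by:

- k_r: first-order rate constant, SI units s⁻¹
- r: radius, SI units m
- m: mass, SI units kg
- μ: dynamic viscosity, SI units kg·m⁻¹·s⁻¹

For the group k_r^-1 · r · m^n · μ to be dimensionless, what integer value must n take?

Balance the M exponent: (1)·n from m, plus −(0) + (0) + (1) = 1 from the rest, must sum to zero.
n + 1 = 0, so n = -1.

-1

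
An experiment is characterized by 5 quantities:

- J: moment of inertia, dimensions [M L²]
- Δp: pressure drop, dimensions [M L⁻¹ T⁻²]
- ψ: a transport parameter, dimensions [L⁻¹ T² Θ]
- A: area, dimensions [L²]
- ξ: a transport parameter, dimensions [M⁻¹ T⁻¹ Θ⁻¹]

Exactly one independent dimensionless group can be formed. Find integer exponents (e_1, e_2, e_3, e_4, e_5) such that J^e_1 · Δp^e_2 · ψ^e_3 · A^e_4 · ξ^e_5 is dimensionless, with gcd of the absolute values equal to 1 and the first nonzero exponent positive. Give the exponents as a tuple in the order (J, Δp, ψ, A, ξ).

(2, 2, 4, 1, 4)

M: e_1·(1) + e_2·(1) + e_3·(0) + e_4·(0) + e_5·(-1) = 0
L: e_1·(2) + e_2·(-1) + e_3·(-1) + e_4·(2) + e_5·(0) = 0
T: e_1·(0) + e_2·(-2) + e_3·(2) + e_4·(0) + e_5·(-1) = 0
Θ: e_1·(0) + e_2·(0) + e_3·(1) + e_4·(0) + e_5·(-1) = 0
Solving this homogeneous linear system for the smallest-integer solution (first nonzero entry positive) gives (2, 2, 4, 1, 4).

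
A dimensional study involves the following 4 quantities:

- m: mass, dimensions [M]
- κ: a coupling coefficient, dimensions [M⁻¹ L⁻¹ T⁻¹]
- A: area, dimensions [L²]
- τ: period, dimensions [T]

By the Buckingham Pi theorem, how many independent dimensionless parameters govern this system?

There are 4 variables and 3 base dimensions (M, L, T).
The dimension matrix has rank 3.
Independent dimensionless groups: 4 − 3 = 1.

1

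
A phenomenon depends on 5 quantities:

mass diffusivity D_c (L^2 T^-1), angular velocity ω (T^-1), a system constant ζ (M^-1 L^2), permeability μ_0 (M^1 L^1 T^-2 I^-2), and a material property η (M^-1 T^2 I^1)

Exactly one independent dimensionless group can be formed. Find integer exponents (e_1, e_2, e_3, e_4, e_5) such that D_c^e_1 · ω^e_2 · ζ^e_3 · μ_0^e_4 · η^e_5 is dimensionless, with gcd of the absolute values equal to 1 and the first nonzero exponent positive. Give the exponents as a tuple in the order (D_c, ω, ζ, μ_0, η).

M: e_1·(0) + e_2·(0) + e_3·(-1) + e_4·(1) + e_5·(-1) = 0
L: e_1·(2) + e_2·(0) + e_3·(2) + e_4·(1) + e_5·(0) = 0
T: e_1·(-1) + e_2·(-1) + e_3·(0) + e_4·(-2) + e_5·(2) = 0
I: e_1·(0) + e_2·(0) + e_3·(0) + e_4·(-2) + e_5·(1) = 0
Solving this homogeneous linear system for the smallest-integer solution (first nonzero entry positive) gives (1, 3, -2, 2, 4).

(1, 3, -2, 2, 4)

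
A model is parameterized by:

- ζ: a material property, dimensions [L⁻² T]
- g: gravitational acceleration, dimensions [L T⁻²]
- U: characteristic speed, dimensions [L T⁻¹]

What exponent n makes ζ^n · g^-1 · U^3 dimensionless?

Balance the L exponent: (-2)·n from ζ, plus −(1) + 3·(1) = 2 from the rest, must sum to zero.
-2n + 2 = 0, so n = 1.

1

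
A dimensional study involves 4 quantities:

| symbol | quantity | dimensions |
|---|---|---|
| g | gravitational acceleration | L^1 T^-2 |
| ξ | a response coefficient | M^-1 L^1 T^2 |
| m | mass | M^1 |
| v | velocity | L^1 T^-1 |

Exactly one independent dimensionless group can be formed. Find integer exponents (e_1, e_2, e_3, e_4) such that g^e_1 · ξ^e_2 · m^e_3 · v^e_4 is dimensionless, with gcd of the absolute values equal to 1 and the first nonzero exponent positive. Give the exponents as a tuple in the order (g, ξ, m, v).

(3, 1, 1, -4)

M: e_1·(0) + e_2·(-1) + e_3·(1) + e_4·(0) = 0
L: e_1·(1) + e_2·(1) + e_3·(0) + e_4·(1) = 0
T: e_1·(-2) + e_2·(2) + e_3·(0) + e_4·(-1) = 0
Solving this homogeneous linear system for the smallest-integer solution (first nonzero entry positive) gives (3, 1, 1, -4).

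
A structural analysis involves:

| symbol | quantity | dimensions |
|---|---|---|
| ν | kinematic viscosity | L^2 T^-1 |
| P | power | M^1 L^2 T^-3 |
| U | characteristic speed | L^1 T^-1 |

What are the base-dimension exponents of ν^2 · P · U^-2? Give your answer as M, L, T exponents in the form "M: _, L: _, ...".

Collect each base-dimension exponent across the product:
  M: 2·(0) + (1) − 2·(0) = 1
  L: 2·(2) + (2) − 2·(1) = 4
  T: 2·(-1) + (-3) − 2·(-1) = -3
So the dimensions are [M L⁴ T⁻³].

M: 1, L: 4, T: -3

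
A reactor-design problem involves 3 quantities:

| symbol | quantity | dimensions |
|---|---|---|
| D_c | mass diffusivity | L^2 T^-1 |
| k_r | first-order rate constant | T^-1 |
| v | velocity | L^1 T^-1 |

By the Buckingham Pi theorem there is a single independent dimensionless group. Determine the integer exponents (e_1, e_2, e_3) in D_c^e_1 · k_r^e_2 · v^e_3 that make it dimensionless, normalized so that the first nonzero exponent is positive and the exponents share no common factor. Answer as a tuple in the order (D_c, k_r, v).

(1, 1, -2)

L: e_1·(2) + e_2·(0) + e_3·(1) = 0
T: e_1·(-1) + e_2·(-1) + e_3·(-1) = 0
Solving this homogeneous linear system for the smallest-integer solution (first nonzero entry positive) gives (1, 1, -2).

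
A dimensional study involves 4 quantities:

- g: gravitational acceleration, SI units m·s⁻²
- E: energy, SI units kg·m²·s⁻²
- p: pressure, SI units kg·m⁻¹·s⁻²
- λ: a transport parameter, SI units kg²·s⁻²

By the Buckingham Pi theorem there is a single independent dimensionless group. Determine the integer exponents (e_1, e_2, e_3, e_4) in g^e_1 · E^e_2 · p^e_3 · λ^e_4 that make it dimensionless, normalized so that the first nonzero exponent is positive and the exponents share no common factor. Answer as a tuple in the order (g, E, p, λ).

(1, -1, -1, 1)

M: e_1·(0) + e_2·(1) + e_3·(1) + e_4·(2) = 0
L: e_1·(1) + e_2·(2) + e_3·(-1) + e_4·(0) = 0
T: e_1·(-2) + e_2·(-2) + e_3·(-2) + e_4·(-2) = 0
Solving this homogeneous linear system for the smallest-integer solution (first nonzero entry positive) gives (1, -1, -1, 1).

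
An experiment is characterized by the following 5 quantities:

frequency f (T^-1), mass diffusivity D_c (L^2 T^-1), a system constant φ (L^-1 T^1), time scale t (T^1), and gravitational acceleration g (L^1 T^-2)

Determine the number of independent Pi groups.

There are 5 variables and 2 base dimensions (L, T).
The dimension matrix has rank 2.
Independent dimensionless groups: 5 − 2 = 3.

3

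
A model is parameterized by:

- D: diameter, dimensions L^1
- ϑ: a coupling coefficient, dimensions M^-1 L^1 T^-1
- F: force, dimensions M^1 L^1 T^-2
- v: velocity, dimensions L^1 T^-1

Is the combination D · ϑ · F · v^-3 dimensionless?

Sum the exponent of each base dimension across the product:
  M: [D]_M + [ϑ]_M + [F]_M − 3·[v]_M = (0) + (-1) + (1) − 3·(0) = 0
  L: [D]_L + [ϑ]_L + [F]_L − 3·[v]_L = (1) + (1) + (1) − 3·(1) = 0
  T: [D]_T + [ϑ]_T + [F]_T − 3·[v]_T = (0) + (-1) + (-2) − 3·(-1) = 0
All base exponents vanish — dimensionless.

yes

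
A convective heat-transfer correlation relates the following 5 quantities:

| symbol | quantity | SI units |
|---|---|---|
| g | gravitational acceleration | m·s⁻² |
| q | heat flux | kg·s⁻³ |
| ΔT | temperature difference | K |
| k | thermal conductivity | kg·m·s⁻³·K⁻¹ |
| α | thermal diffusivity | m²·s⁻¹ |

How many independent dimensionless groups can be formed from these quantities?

There are 5 variables and 4 base dimensions (M, L, T, Θ).
The dimension matrix has rank 4.
Independent dimensionless groups: 5 − 4 = 1.

1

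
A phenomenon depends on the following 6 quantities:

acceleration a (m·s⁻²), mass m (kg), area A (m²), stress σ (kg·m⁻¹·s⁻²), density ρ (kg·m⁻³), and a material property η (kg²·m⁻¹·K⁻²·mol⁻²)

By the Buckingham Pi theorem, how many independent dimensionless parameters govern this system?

2

There are 6 variables and 5 base dimensions (M, L, T, Θ, N).
The dimension matrix has rank 4 (less than 5: the dimension vectors are linearly dependent).
Independent dimensionless groups: 6 − 4 = 2.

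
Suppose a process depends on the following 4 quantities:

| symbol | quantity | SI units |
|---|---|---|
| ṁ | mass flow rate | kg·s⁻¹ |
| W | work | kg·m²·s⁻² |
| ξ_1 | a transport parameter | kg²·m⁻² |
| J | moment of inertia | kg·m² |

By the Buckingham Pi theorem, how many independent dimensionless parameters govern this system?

There are 4 variables and 3 base dimensions (M, L, T).
The dimension matrix has rank 3.
Independent dimensionless groups: 4 − 3 = 1.

1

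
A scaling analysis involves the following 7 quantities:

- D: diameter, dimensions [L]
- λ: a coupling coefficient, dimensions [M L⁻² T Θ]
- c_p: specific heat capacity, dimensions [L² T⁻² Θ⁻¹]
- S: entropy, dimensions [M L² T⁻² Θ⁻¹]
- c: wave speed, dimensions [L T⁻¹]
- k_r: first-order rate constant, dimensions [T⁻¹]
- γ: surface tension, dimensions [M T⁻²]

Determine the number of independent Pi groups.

3

There are 7 variables and 4 base dimensions (M, L, T, Θ).
The dimension matrix has rank 4.
Independent dimensionless groups: 7 − 4 = 3.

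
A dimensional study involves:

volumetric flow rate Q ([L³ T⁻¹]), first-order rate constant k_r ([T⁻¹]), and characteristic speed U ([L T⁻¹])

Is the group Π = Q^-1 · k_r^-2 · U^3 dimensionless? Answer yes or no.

Sum the exponent of each base dimension across the product:
  M: −[Q]_M − 2·[k_r]_M + 3·[U]_M = −(0) − 2·(0) + 3·(0) = 0
  L: −[Q]_L − 2·[k_r]_L + 3·[U]_L = −(3) − 2·(0) + 3·(1) = 0
  T: −[Q]_T − 2·[k_r]_T + 3·[U]_T = −(-1) − 2·(-1) + 3·(-1) = 0
All base exponents vanish — dimensionless.

yes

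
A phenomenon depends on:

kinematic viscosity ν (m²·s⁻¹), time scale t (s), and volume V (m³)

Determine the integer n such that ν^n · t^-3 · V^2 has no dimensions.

-3

Balance the L exponent: (2)·n from ν, plus −3·(0) + 2·(3) = 6 from the rest, must sum to zero.
2n + 6 = 0, so n = -3.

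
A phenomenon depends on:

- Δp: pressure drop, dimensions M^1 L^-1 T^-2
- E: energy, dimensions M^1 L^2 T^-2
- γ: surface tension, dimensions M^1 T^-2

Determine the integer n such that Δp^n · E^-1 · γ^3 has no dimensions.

Balance the M exponent: (1)·n from Δp, plus −(1) + 3·(1) = 2 from the rest, must sum to zero.
n + 2 = 0, so n = -2.

-2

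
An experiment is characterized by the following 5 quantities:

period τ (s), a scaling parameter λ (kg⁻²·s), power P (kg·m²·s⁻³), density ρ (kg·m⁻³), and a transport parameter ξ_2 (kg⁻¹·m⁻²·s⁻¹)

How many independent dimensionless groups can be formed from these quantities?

2

There are 5 variables and 3 base dimensions (M, L, T).
The dimension matrix has rank 3.
Independent dimensionless groups: 5 − 3 = 2.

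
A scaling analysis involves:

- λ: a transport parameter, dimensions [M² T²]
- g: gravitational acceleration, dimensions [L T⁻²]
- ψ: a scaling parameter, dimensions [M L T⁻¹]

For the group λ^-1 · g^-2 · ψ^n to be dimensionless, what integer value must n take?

2

Balance the M exponent: (1)·n from ψ, plus −(2) − 2·(0) = -2 from the rest, must sum to zero.
n − 2 = 0, so n = 2.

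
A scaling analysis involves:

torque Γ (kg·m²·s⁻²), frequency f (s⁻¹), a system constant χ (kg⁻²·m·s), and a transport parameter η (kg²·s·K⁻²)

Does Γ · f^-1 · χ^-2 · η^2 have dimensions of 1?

Sum the exponent of each base dimension across the product:
  M: [Γ]_M − [f]_M − 2·[χ]_M + 2·[η]_M = (1) − (0) − 2·(-2) + 2·(2) = 9
  L: [Γ]_L − [f]_L − 2·[χ]_L + 2·[η]_L = (2) − (0) − 2·(1) + 2·(0) = 0
  T: [Γ]_T − [f]_T − 2·[χ]_T + 2·[η]_T = (-2) − (-1) − 2·(1) + 2·(1) = -1
  Θ: [Γ]_Θ − [f]_Θ − 2·[χ]_Θ + 2·[η]_Θ = (0) − (0) − 2·(0) + 2·(-2) = -4
Net dimensions [M⁹ T⁻¹ Θ⁻⁴] ≠ [1] — not dimensionless.

no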